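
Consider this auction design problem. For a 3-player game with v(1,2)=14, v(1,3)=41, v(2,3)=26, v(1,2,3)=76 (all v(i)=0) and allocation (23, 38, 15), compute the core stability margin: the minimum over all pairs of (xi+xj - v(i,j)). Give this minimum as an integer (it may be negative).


Step 1: Slack for coalition (1,2): x1+x2 - v12 = 61 - 14 = 47
Step 2: Slack for coalition (1,3): x1+x3 - v13 = 38 - 41 = -3
Step 3: Slack for coalition (2,3): x2+x3 - v23 = 53 - 26 = 27
Step 4: Minimum slack = min(47, -3, 27) = -3, attained by (1,3); coalition (1,3) can block (slack < 0), so the allocation is not in the core

-3


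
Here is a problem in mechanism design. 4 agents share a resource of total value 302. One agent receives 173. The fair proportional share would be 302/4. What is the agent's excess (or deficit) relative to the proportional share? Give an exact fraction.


Step 1: Proportional share = 302/4 = 151/2
Step 2: Agent's actual allocation = 173
Step 3: Excess = 173 - 151/2 = 195/2

195/2


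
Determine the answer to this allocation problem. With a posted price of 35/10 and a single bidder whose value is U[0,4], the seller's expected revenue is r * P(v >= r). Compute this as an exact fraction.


Step 1: Posted price r = 7/2, value support [0,4]
Step 2: P(v >= r) = (4 - 7/2)/4 = 1/8
Step 3: Expected revenue = r * P(v >= r) = 7/2 * 1/8
Step 4: Revenue = 7/16

7/16


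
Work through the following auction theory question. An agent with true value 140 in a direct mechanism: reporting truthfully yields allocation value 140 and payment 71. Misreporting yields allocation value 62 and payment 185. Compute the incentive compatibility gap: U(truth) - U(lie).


Step 1: U(truth) = value - payment = 140 - 71 = 69
Step 2: U(lie) = allocation - payment = 62 - 185 = -123
Step 3: IC gap = 69 - (-123) = 192

192


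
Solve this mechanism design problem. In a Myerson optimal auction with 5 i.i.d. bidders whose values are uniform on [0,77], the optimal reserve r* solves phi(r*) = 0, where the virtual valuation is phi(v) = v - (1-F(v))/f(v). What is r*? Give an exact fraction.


Step 1: For U[0,77], F(v) = v/77 and f(v) = 1/77
Step 2: phi(v) = v - (1 - v/77)/(1/77) = v - (77 - v) = 2v - 77
Step 3: Set phi(r*) = 0: 2r* - 77 = 0
Step 4: r* = 77/2 (the number of bidders n = 5 does not enter)

77/2


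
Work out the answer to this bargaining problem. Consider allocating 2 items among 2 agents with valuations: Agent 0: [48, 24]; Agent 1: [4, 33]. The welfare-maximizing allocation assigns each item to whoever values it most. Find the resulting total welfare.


Step 1: For each item, find the maximum value among all agents.
Step 2: Item 0 -> Agent 0 (value 48)
Step 3: Item 1 -> Agent 1 (value 33)
Step 4: Total welfare = 48 + 33 = 81

81


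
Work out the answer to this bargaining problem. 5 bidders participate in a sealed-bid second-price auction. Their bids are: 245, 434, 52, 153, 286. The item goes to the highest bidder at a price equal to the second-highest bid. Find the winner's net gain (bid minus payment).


Step 1: Sort bids in descending order: 434, 286, 245, 153, 52
Step 2: The winning bid is the highest: 434
Step 3: The payment equals the second-highest bid: 286
Step 4: Surplus = winner's bid - payment = 434 - 286 = 148

148


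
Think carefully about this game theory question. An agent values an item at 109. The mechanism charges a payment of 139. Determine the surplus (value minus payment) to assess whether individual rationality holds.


Step 1: Surplus = value - payment = 109 - 139 = -30
Step 2: IR is violated (surplus < 0)

-30


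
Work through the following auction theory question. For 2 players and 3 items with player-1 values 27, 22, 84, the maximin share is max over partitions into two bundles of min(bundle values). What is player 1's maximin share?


Step 1: Item values = 27, 22, 84
Step 2: Enumerate all 2-bundle partitions and take the smaller bundle:
  Partition 1: {27} vs {22,84} -> bundles 27, 106; min = 27
  Partition 2: {22} vs {27,84} -> bundles 22, 111; min = 22
  Partition 3: {84} vs {27,22} -> bundles 84, 49; min = 49
Step 3: MMS = max(27, 22, 49) = 49

49


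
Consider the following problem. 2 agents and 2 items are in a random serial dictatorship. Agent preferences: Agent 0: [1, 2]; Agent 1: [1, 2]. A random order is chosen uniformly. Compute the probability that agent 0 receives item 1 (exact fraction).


Step 1: Agent 0 wants item 1
Step 2: There are 2 possible orderings of agents
Step 3: In 1 orderings, agent 0 gets item 1
Step 4: Probability = 1/2

1/2


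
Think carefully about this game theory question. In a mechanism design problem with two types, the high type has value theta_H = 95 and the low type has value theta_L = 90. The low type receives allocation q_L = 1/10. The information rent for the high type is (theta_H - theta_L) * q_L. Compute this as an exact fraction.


Step 1: theta_H - theta_L = 95 - 90 = 5
Step 2: Information rent = (theta_H - theta_L) * q_L
Step 3: = 5 * 1/10
Step 4: = 1/2

1/2


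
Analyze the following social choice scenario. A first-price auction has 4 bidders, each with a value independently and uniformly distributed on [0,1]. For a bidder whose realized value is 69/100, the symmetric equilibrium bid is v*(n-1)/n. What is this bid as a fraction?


Step 1: The symmetric BNE bidding function is b(v) = v * (n-1) / n
Step 2: Substitute v = 69/100 and n = 4
Step 3: b = 69/100 * 3/4
Step 4: b = 207/400

207/400


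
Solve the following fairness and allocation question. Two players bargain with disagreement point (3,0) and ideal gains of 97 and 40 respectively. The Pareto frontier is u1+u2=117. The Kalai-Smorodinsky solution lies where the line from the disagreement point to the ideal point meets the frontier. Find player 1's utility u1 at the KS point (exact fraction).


Step 1: At the KS point, (u1-d1)/r1 = (u2-d2)/r2 = t and u1+u2 = 117
Step 2: u1 = d1 + r1*t and u2 = d2 + r2*t, so (d1 + r1*t) + (d2 + r2*t) = 117
Step 3: t = (117 - 3 - 0)/(97 + 40) = 114/137
Step 4: u1 = d1 + r1*t = 3 + 97 * 114/137 = 11469/137
Step 5: (Check: u2 = d2 + r2*t = 4560/137; u1+u2 = 11469/137 + 4560/137 = 117, on the frontier.)

11469/137


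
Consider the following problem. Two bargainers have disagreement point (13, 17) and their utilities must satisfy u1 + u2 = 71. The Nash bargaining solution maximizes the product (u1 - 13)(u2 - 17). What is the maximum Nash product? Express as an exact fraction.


Step 1: The Nash solution splits surplus symmetrically above the disagreement point
Step 2: u1 = (total + d1 - d2)/2 = (71 + 13 - 17)/2 = 67/2
Step 3: u2 = (total - d1 + d2)/2 = (71 - 13 + 17)/2 = 75/2
Step 4: Nash product = (67/2 - 13) * (75/2 - 17)
Step 5: = 41/2 * 41/2 = 1681/4

1681/4


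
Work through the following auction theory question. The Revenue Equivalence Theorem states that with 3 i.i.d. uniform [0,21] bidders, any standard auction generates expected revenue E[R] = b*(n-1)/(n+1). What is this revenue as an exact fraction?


Step 1: By Revenue Equivalence, expected revenue = b*(n-1)/(n+1)
Step 2: Substituting n = 3, b = 21
Step 3: Revenue = 21*(3-1)/(3+1) = 21*2/4
Step 4: Revenue = 42/4 = 21/2

21/2


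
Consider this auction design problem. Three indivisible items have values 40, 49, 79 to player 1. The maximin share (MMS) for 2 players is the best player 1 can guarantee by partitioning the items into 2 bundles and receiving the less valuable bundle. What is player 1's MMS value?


Step 1: Item values = 40, 49, 79
Step 2: Enumerate all 2-bundle partitions and take the smaller bundle:
  Partition 1: {40} vs {49,79} -> bundles 40, 128; min = 40
  Partition 2: {49} vs {40,79} -> bundles 49, 119; min = 49
  Partition 3: {79} vs {40,49} -> bundles 79, 89; min = 79
Step 3: MMS = max(40, 49, 79) = 79

79


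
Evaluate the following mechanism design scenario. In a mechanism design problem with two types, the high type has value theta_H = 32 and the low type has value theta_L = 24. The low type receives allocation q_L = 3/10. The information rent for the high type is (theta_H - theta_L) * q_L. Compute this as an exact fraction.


Step 1: theta_H - theta_L = 32 - 24 = 8
Step 2: Information rent = (theta_H - theta_L) * q_L
Step 3: = 8 * 3/10
Step 4: = 12/5

12/5


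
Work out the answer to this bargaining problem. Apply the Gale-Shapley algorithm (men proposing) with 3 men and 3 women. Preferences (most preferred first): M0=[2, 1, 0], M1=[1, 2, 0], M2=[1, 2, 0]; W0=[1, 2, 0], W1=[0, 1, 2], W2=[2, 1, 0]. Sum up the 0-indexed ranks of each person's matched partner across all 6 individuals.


Step 1: Run Gale-Shapley (men propose, women hold best offer):
  M0 proposes to W2; she accepts
  M1 proposes to W1; she accepts
  M2 proposes to W1; rejected
  M2 proposes to W2; she switches from M0
  M0 proposes to W1; she switches from M1
  M1 proposes to W2; rejected
  M1 proposes to W0; she accepts
Step 2: Final matching: W0-M1, W1-M0, W2-M2
Step 3: 0-indexed ranks (man's rank of his match, then woman's): 2 + 0 + 1 + 0 + 1 + 0
Step 4: Total rank sum = 4

4


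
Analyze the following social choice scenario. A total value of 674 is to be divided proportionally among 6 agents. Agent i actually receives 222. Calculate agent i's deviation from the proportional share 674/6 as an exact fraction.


Step 1: Proportional share = 674/6 = 337/3
Step 2: Agent's actual allocation = 222
Step 3: Excess = 222 - 337/3 = 329/3

329/3


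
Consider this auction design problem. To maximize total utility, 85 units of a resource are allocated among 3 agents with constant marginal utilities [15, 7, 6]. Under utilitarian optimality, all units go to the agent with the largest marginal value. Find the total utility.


Step 1: The marginal utilities are [15, 7, 6]
Step 2: The highest marginal utility is 15
Step 3: All 85 units go to that agent
Step 4: Total utility = 15 * 85 = 1275

1275


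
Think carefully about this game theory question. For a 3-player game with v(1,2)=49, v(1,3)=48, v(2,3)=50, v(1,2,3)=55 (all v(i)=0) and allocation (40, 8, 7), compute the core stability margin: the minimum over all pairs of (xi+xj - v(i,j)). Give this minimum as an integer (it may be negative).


Step 1: Slack for coalition (1,2): x1+x2 - v12 = 48 - 49 = -1
Step 2: Slack for coalition (1,3): x1+x3 - v13 = 47 - 48 = -1
Step 3: Slack for coalition (2,3): x2+x3 - v23 = 15 - 50 = -35
Step 4: Minimum slack = min(-1, -1, -35) = -35, attained by (2,3); coalition (2,3) can block (slack < 0), so the allocation is not in the core

-35


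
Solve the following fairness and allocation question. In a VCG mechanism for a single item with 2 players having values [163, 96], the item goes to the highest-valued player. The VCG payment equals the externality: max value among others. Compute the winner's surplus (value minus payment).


Step 1: The winner is the agent with the highest value: agent 0 with value 163
Step 2: Values of other agents: [96]
Step 3: VCG payment = max of others' values = 96
Step 4: Surplus = 163 - 96 = 67

67


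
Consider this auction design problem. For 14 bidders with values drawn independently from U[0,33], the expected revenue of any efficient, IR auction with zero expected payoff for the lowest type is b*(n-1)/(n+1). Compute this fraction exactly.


Step 1: By Revenue Equivalence, expected revenue = b*(n-1)/(n+1)
Step 2: Substituting n = 14, b = 33
Step 3: Revenue = 33*(14-1)/(14+1) = 33*13/15
Step 4: Revenue = 429/15 = 143/5

143/5


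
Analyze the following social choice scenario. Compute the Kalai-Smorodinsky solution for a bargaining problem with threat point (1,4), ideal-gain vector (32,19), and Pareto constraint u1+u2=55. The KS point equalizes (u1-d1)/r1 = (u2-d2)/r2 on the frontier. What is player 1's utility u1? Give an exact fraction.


Step 1: At the KS point, (u1-d1)/r1 = (u2-d2)/r2 = t and u1+u2 = 55
Step 2: u1 = d1 + r1*t and u2 = d2 + r2*t, so (d1 + r1*t) + (d2 + r2*t) = 55
Step 3: t = (55 - 1 - 4)/(32 + 19) = 50/51
Step 4: u1 = d1 + r1*t = 1 + 32 * 50/51 = 1651/51
Step 5: (Check: u2 = d2 + r2*t = 1154/51; u1+u2 = 1651/51 + 1154/51 = 55, on the frontier.)

1651/51


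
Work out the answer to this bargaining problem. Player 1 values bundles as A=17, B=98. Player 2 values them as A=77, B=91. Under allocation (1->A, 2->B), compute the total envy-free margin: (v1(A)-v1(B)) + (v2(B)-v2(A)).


Step 1: Player 1's margin = v1(A) - v1(B) = 17 - 98 = -81
Step 2: Player 2's margin = v2(B) - v2(A) = 91 - 77 = 14
Step 3: Total margin = -81 + 14 = -67

-67


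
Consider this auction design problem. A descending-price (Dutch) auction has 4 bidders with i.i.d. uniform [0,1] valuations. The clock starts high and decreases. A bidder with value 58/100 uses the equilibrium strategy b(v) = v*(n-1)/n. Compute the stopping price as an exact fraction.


Step 1: Dutch auctions are strategically equivalent to first-price auctions
Step 2: The equilibrium bid is b(v) = v*(n-1)/n
Step 3: b = 29/50 * 3/4
Step 4: b = 87/200

87/200


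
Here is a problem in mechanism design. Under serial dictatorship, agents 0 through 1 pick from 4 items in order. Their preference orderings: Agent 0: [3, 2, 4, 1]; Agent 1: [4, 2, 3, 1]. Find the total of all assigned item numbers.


Step 1: Agent 0 picks item 3
Step 2: Agent 1 picks item 4
Step 3: Sum = 3 + 4 = 7

7


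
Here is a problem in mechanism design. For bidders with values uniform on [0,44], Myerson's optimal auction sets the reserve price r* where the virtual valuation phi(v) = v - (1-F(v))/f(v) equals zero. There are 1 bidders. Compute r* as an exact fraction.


Step 1: For U[0,44], F(v) = v/44 and f(v) = 1/44
Step 2: phi(v) = v - (1 - v/44)/(1/44) = v - (44 - v) = 2v - 44
Step 3: Set phi(r*) = 0: 2r* - 44 = 0
Step 4: r* = 44/2 = 22 (the number of bidders n = 1 does not enter)

22


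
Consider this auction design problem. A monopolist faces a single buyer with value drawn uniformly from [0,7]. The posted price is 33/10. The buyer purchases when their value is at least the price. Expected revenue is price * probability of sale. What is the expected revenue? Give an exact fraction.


Step 1: Posted price r = 33/10, value support [0,7]
Step 2: P(v >= r) = (7 - 33/10)/7 = 37/70
Step 3: Expected revenue = r * P(v >= r) = 33/10 * 37/70
Step 4: Revenue = 1221/700

1221/700


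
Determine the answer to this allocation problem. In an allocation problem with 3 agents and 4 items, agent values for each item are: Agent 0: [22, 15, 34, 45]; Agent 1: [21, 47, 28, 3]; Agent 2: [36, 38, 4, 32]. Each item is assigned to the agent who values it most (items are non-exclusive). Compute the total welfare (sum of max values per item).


Step 1: For each item, find the maximum value among all agents.
Step 2: Item 0 -> Agent 2 (value 36)
Step 3: Item 1 -> Agent 1 (value 47)
Step 4: Item 2 -> Agent 0 (value 34)
Step 5: Item 3 -> Agent 0 (value 45)
Step 6: Total welfare = 36 + 47 + 34 + 45 = 162

162


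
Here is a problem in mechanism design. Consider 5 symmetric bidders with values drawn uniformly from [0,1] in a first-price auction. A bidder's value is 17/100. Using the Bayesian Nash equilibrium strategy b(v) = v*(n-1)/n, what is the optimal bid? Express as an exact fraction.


Step 1: The symmetric BNE bidding function is b(v) = v * (n-1) / n
Step 2: Substitute v = 17/100 and n = 5
Step 3: b = 17/100 * 4/5
Step 4: b = 17/125

17/125


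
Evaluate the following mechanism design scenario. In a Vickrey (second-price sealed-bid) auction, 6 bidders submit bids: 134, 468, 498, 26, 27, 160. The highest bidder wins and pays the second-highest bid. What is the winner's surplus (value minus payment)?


Step 1: Sort bids in descending order: 498, 468, 160, 134, 27, 26
Step 2: The winning bid is the highest: 498
Step 3: The payment equals the second-highest bid: 468
Step 4: Surplus = winner's bid - payment = 498 - 468 = 30

30


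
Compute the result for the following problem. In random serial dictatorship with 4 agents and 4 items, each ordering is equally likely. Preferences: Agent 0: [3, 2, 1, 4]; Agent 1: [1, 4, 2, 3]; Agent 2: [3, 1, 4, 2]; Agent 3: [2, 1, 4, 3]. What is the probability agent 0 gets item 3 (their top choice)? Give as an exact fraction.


Step 1: Agent 0 wants item 3
Step 2: There are 24 possible orderings of agents
Step 3: In 12 orderings, agent 0 gets item 3
Step 4: Probability = 12/24 = 1/2

1/2


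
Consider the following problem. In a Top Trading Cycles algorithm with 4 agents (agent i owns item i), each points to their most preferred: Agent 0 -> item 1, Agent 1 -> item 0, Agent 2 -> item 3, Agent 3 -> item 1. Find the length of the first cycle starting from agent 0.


Step 1: Trace the pointer graph from agent 0: 0 -> 1 -> 0
Step 2: A cycle is detected when we revisit agent 0
Step 3: The cycle is: 0 -> 1 -> 0
Step 4: Cycle length = 2

2


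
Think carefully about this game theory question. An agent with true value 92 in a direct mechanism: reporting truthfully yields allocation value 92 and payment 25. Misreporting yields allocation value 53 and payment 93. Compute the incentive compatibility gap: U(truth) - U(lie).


Step 1: U(truth) = value - payment = 92 - 25 = 67
Step 2: U(lie) = allocation - payment = 53 - 93 = -40
Step 3: IC gap = 67 - (-40) = 107

107


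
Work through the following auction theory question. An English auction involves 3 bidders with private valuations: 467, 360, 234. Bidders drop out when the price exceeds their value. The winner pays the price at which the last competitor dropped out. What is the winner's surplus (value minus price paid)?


Step 1: Identify the highest value: 467
Step 2: Identify the second-highest value: 360
Step 3: The final price = second-highest value = 360
Step 4: Surplus = 467 - 360 = 107

107


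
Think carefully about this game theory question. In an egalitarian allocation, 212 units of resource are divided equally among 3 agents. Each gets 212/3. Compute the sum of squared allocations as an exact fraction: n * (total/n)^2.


Step 1: Each agent's share = 212/3
Step 2: Square of each share = (212/3)^2 = 44944/9
Step 3: Sum of squares = 3 * 44944/9 = 44944/3

44944/3


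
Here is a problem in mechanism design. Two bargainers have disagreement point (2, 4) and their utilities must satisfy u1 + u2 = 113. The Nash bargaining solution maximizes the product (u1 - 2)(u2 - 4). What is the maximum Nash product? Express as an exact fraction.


Step 1: The Nash solution splits surplus symmetrically above the disagreement point
Step 2: u1 = (total + d1 - d2)/2 = (113 + 2 - 4)/2 = 111/2
Step 3: u2 = (total - d1 + d2)/2 = (113 - 2 + 4)/2 = 115/2
Step 4: Nash product = (111/2 - 2) * (115/2 - 4)
Step 5: = 107/2 * 107/2 = 11449/4

11449/4


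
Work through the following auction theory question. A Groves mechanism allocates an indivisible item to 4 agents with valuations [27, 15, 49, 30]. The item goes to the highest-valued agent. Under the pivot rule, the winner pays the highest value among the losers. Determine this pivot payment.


Step 1: The efficient winner is agent 2 with value 49
Step 2: Other agents' values: [27, 15, 30]
Step 3: Pivot payment = max(others) = 30
Step 4: The winner pays 30

30


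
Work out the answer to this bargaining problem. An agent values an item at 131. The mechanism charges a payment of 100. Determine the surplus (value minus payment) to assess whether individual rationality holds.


Step 1: Surplus = value - payment = 131 - 100 = 31
Step 2: IR is satisfied (surplus >= 0)

31


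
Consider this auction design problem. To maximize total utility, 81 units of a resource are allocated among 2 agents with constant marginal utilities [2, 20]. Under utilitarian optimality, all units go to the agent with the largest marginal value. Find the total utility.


Step 1: The marginal utilities are [2, 20]
Step 2: The highest marginal utility is 20
Step 3: All 81 units go to that agent
Step 4: Total utility = 20 * 81 = 1620

1620


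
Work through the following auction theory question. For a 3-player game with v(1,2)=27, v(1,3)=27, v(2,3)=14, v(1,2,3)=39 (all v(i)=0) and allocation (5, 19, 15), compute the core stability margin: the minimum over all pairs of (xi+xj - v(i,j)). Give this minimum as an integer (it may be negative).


Step 1: Slack for coalition (1,2): x1+x2 - v12 = 24 - 27 = -3
Step 2: Slack for coalition (1,3): x1+x3 - v13 = 20 - 27 = -7
Step 3: Slack for coalition (2,3): x2+x3 - v23 = 34 - 14 = 20
Step 4: Minimum slack = min(-3, -7, 20) = -7, attained by (1,3); coalition (1,3) can block (slack < 0), so the allocation is not in the core

-7


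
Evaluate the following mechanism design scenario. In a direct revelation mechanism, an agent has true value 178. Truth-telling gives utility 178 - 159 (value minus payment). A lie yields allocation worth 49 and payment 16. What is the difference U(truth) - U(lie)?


Step 1: U(truth) = value - payment = 178 - 159 = 19
Step 2: U(lie) = allocation - payment = 49 - 16 = 33
Step 3: IC gap = 19 - 33 = -14

-14


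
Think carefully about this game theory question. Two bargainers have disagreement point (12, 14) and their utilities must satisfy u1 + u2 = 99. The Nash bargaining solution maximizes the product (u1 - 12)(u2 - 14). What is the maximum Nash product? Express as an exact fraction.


Step 1: The Nash solution splits surplus symmetrically above the disagreement point
Step 2: u1 = (total + d1 - d2)/2 = (99 + 12 - 14)/2 = 97/2
Step 3: u2 = (total - d1 + d2)/2 = (99 - 12 + 14)/2 = 101/2
Step 4: Nash product = (97/2 - 12) * (101/2 - 14)
Step 5: = 73/2 * 73/2 = 5329/4

5329/4


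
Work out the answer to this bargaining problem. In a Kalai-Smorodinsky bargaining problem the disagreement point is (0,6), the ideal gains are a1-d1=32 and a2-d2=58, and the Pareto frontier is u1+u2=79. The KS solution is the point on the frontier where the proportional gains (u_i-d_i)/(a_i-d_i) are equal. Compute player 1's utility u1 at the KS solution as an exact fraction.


Step 1: At the KS point, (u1-d1)/r1 = (u2-d2)/r2 = t and u1+u2 = 79
Step 2: u1 = d1 + r1*t and u2 = d2 + r2*t, so (d1 + r1*t) + (d2 + r2*t) = 79
Step 3: t = (79 - 0 - 6)/(32 + 58) = 73/90
Step 4: u1 = d1 + r1*t = 0 + 32 * 73/90 = 1168/45
Step 5: (Check: u2 = d2 + r2*t = 2387/45; u1+u2 = 1168/45 + 2387/45 = 79, on the frontier.)

1168/45


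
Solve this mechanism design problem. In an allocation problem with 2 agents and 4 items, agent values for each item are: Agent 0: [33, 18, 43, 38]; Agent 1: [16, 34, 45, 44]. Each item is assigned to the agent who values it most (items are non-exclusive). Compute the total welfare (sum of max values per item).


Step 1: For each item, find the maximum value among all agents.
Step 2: Item 0 -> Agent 0 (value 33)
Step 3: Item 1 -> Agent 1 (value 34)
Step 4: Item 2 -> Agent 1 (value 45)
Step 5: Item 3 -> Agent 1 (value 44)
Step 6: Total welfare = 33 + 34 + 45 + 44 = 156

156


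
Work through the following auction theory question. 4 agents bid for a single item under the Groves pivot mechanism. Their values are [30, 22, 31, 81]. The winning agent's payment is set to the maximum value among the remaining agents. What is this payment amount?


Step 1: The efficient winner is agent 3 with value 81
Step 2: Other agents' values: [30, 22, 31]
Step 3: Pivot payment = max(others) = 31
Step 4: The winner pays 31

31


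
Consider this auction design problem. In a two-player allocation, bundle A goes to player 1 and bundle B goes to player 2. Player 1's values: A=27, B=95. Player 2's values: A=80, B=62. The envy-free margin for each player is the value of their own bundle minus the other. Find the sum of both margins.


Step 1: Player 1's margin = v1(A) - v1(B) = 27 - 95 = -68
Step 2: Player 2's margin = v2(B) - v2(A) = 62 - 80 = -18
Step 3: Total margin = -68 + -18 = -86

-86


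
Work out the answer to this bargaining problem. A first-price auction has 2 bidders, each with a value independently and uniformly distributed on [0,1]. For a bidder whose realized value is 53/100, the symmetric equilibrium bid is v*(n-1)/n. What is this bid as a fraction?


Step 1: The symmetric BNE bidding function is b(v) = v * (n-1) / n
Step 2: Substitute v = 53/100 and n = 2
Step 3: b = 53/100 * 1/2
Step 4: b = 53/200

53/200


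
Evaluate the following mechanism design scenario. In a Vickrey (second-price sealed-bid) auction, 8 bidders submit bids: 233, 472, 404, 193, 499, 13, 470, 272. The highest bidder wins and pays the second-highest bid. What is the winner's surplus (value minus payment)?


Step 1: Sort bids in descending order: 499, 472, 470, 404, 272, 233, 193, 13
Step 2: The winning bid is the highest: 499
Step 3: The payment equals the second-highest bid: 472
Step 4: Surplus = winner's bid - payment = 499 - 472 = 27

27


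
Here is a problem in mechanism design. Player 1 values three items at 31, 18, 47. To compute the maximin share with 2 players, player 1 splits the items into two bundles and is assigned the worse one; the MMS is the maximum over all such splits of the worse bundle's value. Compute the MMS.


Step 1: Item values = 31, 18, 47
Step 2: Enumerate all 2-bundle partitions and take the smaller bundle:
  Partition 1: {31} vs {18,47} -> bundles 31, 65; min = 31
  Partition 2: {18} vs {31,47} -> bundles 18, 78; min = 18
  Partition 3: {47} vs {31,18} -> bundles 47, 49; min = 47
Step 3: MMS = max(31, 18, 47) = 47

47


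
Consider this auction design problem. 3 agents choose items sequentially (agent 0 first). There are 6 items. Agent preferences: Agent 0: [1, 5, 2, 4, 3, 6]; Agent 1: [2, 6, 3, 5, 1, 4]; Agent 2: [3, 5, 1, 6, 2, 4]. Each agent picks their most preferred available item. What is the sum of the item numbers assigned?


Step 1: Agent 0 picks item 1
Step 2: Agent 1 picks item 2
Step 3: Agent 2 picks item 3
Step 4: Sum = 1 + 2 + 3 = 6

6


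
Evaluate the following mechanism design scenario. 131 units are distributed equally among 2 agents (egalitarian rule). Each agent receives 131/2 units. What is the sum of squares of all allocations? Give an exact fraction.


Step 1: Each agent's share = 131/2
Step 2: Square of each share = (131/2)^2 = 17161/4
Step 3: Sum of squares = 2 * 17161/4 = 17161/2

17161/2


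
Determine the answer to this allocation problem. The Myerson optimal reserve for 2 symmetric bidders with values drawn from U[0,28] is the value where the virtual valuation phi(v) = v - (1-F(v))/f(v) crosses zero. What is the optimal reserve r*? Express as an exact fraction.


Step 1: For U[0,28], F(v) = v/28 and f(v) = 1/28
Step 2: phi(v) = v - (1 - v/28)/(1/28) = v - (28 - v) = 2v - 28
Step 3: Set phi(r*) = 0: 2r* - 28 = 0
Step 4: r* = 28/2 = 14 (the number of bidders n = 2 does not enter)

14


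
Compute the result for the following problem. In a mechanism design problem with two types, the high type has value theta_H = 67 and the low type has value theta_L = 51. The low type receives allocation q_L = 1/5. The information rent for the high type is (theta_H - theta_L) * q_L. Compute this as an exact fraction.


Step 1: theta_H - theta_L = 67 - 51 = 16
Step 2: Information rent = (theta_H - theta_L) * q_L
Step 3: = 16 * 1/5
Step 4: = 16/5

16/5


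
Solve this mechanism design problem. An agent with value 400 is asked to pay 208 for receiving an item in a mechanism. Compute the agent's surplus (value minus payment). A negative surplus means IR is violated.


Step 1: Surplus = value - payment = 400 - 208 = 192
Step 2: IR is satisfied (surplus >= 0)

192


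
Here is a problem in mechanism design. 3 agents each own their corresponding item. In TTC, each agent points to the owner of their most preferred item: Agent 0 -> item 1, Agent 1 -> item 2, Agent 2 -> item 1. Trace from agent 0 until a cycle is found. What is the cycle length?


Step 1: Trace the pointer graph from agent 0: 0 -> 1 -> 2 -> 1
Step 2: A cycle is detected when we revisit agent 1
Step 3: The cycle is: 1 -> 2 -> 1
Step 4: Cycle length = 2

2


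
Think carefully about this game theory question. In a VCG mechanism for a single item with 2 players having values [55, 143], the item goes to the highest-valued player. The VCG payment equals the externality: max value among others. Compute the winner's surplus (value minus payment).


Step 1: The winner is the agent with the highest value: agent 1 with value 143
Step 2: Values of other agents: [55]
Step 3: VCG payment = max of others' values = 55
Step 4: Surplus = 143 - 55 = 88

88


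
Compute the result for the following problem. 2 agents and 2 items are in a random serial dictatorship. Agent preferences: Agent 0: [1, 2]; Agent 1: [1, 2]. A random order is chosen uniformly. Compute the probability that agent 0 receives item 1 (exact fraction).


Step 1: Agent 0 wants item 1
Step 2: There are 2 possible orderings of agents
Step 3: In 1 orderings, agent 0 gets item 1
Step 4: Probability = 1/2

1/2


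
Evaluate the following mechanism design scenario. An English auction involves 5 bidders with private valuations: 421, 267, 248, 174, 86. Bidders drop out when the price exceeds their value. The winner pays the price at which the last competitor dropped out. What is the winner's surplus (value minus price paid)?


Step 1: Identify the highest value: 421
Step 2: Identify the second-highest value: 267
Step 3: The final price = second-highest value = 267
Step 4: Surplus = 421 - 267 = 154

154


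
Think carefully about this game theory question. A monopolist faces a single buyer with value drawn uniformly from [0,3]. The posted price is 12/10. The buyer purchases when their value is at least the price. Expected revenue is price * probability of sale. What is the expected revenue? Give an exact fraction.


Step 1: Posted price r = 6/5, value support [0,3]
Step 2: P(v >= r) = (3 - 6/5)/3 = 3/5
Step 3: Expected revenue = r * P(v >= r) = 6/5 * 3/5
Step 4: Revenue = 18/25

18/25


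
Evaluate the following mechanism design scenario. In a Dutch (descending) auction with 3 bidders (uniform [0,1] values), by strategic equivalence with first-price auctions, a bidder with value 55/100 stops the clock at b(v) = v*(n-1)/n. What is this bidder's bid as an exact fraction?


Step 1: Dutch auctions are strategically equivalent to first-price auctions
Step 2: The equilibrium bid is b(v) = v*(n-1)/n
Step 3: b = 11/20 * 2/3
Step 4: b = 11/30

11/30


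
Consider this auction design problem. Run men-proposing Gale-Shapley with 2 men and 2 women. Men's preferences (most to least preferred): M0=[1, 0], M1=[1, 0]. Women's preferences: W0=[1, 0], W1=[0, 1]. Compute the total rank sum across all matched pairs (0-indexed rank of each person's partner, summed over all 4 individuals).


Step 1: Run Gale-Shapley (men propose, women hold best offer):
  M0 proposes to W1; she accepts
  M1 proposes to W1; rejected
  M1 proposes to W0; she accepts
Step 2: Final matching: W0-M1, W1-M0
Step 3: 0-indexed ranks (man's rank of his match, then woman's): 1 + 0 + 0 + 0
Step 4: Total rank sum = 1

1


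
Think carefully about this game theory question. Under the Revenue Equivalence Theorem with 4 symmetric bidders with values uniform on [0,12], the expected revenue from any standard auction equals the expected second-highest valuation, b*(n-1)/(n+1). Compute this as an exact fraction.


Step 1: By Revenue Equivalence, expected revenue = b*(n-1)/(n+1)
Step 2: Substituting n = 4, b = 12
Step 3: Revenue = 12*(4-1)/(4+1) = 12*3/5
Step 4: Revenue = 36/5

36/5


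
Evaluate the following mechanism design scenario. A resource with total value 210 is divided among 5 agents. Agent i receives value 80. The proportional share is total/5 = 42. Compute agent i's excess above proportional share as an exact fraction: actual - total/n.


Step 1: Proportional share = 210/5 = 42
Step 2: Agent's actual allocation = 80
Step 3: Excess = 80 - 42 = 38

38


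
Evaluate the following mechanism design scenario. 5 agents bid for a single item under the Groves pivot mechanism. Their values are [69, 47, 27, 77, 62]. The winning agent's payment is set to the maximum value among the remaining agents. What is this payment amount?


Step 1: The efficient winner is agent 3 with value 77
Step 2: Other agents' values: [69, 47, 27, 62]
Step 3: Pivot payment = max(others) = 69
Step 4: The winner pays 69

69


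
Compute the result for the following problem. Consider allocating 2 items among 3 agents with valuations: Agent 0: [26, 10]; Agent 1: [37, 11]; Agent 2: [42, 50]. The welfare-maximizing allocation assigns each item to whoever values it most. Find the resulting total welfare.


Step 1: For each item, find the maximum value among all agents.
Step 2: Item 0 -> Agent 2 (value 42)
Step 3: Item 1 -> Agent 2 (value 50)
Step 4: Total welfare = 42 + 50 = 92

92


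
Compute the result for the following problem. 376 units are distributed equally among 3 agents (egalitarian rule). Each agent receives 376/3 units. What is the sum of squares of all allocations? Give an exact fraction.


Step 1: Each agent's share = 376/3
Step 2: Square of each share = (376/3)^2 = 141376/9
Step 3: Sum of squares = 3 * 141376/9 = 141376/3

141376/3


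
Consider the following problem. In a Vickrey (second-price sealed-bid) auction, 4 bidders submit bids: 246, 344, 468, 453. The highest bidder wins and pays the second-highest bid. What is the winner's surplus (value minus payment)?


Step 1: Sort bids in descending order: 468, 453, 344, 246
Step 2: The winning bid is the highest: 468
Step 3: The payment equals the second-highest bid: 453
Step 4: Surplus = winner's bid - payment = 468 - 453 = 15

15


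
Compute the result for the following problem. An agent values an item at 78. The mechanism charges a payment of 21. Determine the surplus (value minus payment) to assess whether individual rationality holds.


Step 1: Surplus = value - payment = 78 - 21 = 57
Step 2: IR is satisfied (surplus >= 0)

57


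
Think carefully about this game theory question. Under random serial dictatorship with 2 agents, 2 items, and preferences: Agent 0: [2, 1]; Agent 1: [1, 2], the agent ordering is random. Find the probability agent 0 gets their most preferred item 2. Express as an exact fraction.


Step 1: Agent 0 wants item 2
Step 2: There are 2 possible orderings of agents
Step 3: In 2 orderings, agent 0 gets item 2
Step 4: Probability = 2/2 = 1

1


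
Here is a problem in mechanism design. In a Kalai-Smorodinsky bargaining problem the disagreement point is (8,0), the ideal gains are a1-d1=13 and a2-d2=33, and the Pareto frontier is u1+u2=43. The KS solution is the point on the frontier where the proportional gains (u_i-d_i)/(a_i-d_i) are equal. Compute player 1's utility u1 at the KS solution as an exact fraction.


Step 1: At the KS point, (u1-d1)/r1 = (u2-d2)/r2 = t and u1+u2 = 43
Step 2: u1 = d1 + r1*t and u2 = d2 + r2*t, so (d1 + r1*t) + (d2 + r2*t) = 43
Step 3: t = (43 - 8 - 0)/(13 + 33) = 35/46
Step 4: u1 = d1 + r1*t = 8 + 13 * 35/46 = 823/46
Step 5: (Check: u2 = d2 + r2*t = 1155/46; u1+u2 = 823/46 + 1155/46 = 43, on the frontier.)

823/46


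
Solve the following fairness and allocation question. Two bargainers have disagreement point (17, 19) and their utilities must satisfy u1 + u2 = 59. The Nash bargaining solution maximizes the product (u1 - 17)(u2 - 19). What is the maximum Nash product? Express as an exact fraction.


Step 1: The Nash solution splits surplus symmetrically above the disagreement point
Step 2: u1 = (total + d1 - d2)/2 = (59 + 17 - 19)/2 = 57/2
Step 3: u2 = (total - d1 + d2)/2 = (59 - 17 + 19)/2 = 61/2
Step 4: Nash product = (57/2 - 17) * (61/2 - 19)
Step 5: = 23/2 * 23/2 = 529/4

529/4


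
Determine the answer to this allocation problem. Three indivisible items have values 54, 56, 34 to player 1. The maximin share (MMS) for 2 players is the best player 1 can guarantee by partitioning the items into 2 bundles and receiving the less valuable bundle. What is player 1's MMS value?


Step 1: Item values = 54, 56, 34
Step 2: Enumerate all 2-bundle partitions and take the smaller bundle:
  Partition 1: {54} vs {56,34} -> bundles 54, 90; min = 54
  Partition 2: {56} vs {54,34} -> bundles 56, 88; min = 56
  Partition 3: {34} vs {54,56} -> bundles 34, 110; min = 34
Step 3: MMS = max(54, 56, 34) = 56

56


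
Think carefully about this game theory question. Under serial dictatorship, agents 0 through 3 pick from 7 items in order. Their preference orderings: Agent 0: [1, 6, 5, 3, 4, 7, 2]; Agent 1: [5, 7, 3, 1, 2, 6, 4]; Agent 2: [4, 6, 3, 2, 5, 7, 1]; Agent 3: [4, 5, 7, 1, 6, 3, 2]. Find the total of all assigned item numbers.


Step 1: Agent 0 picks item 1
Step 2: Agent 1 picks item 5
Step 3: Agent 2 picks item 4
Step 4: Agent 3 picks item 7
Step 5: Sum = 1 + 5 + 4 + 7 = 17

17


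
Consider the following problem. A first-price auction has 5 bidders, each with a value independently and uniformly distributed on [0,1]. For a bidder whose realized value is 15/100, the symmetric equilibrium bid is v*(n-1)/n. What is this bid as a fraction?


Step 1: The symmetric BNE bidding function is b(v) = v * (n-1) / n
Step 2: Substitute v = 3/20 and n = 5
Step 3: b = 3/20 * 4/5
Step 4: b = 3/25

3/25


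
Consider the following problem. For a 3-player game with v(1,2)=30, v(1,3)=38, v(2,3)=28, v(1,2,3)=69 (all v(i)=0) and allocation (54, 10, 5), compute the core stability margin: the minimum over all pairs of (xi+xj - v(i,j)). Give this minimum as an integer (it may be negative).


Step 1: Slack for coalition (1,2): x1+x2 - v12 = 64 - 30 = 34
Step 2: Slack for coalition (1,3): x1+x3 - v13 = 59 - 38 = 21
Step 3: Slack for coalition (2,3): x2+x3 - v23 = 15 - 28 = -13
Step 4: Minimum slack = min(34, 21, -13) = -13, attained by (2,3); coalition (2,3) can block (slack < 0), so the allocation is not in the core

-13


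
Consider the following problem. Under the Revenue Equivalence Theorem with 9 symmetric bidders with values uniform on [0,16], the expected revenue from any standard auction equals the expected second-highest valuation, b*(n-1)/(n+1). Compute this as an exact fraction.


Step 1: By Revenue Equivalence, expected revenue = b*(n-1)/(n+1)
Step 2: Substituting n = 9, b = 16
Step 3: Revenue = 16*(9-1)/(9+1) = 16*8/10
Step 4: Revenue = 128/10 = 64/5

64/5


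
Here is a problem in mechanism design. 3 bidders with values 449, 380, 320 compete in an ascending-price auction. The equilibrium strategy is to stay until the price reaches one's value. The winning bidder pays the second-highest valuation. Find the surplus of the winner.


Step 1: Identify the highest value: 449
Step 2: Identify the second-highest value: 380
Step 3: The final price = second-highest value = 380
Step 4: Surplus = 449 - 380 = 69

69


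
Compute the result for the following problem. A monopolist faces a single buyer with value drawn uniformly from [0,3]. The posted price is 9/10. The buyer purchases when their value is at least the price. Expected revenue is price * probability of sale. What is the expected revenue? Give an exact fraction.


Step 1: Posted price r = 9/10, value support [0,3]
Step 2: P(v >= r) = (3 - 9/10)/3 = 7/10
Step 3: Expected revenue = r * P(v >= r) = 9/10 * 7/10
Step 4: Revenue = 63/100

63/100


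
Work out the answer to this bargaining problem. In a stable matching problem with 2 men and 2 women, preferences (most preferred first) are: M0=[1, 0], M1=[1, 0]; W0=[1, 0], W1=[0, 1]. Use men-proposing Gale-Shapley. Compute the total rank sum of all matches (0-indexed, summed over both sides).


Step 1: Run Gale-Shapley (men propose, women hold best offer):
  M0 proposes to W1; she accepts
  M1 proposes to W1; rejected
  M1 proposes to W0; she accepts
Step 2: Final matching: W0-M1, W1-M0
Step 3: 0-indexed ranks (man's rank of his match, then woman's): 1 + 0 + 0 + 0
Step 4: Total rank sum = 1

1


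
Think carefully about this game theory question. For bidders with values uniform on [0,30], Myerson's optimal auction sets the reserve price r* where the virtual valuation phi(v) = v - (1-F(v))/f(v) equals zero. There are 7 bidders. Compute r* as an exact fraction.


Step 1: For U[0,30], F(v) = v/30 and f(v) = 1/30
Step 2: phi(v) = v - (1 - v/30)/(1/30) = v - (30 - v) = 2v - 30
Step 3: Set phi(r*) = 0: 2r* - 30 = 0
Step 4: r* = 30/2 = 15 (the number of bidders n = 7 does not enter)

15
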